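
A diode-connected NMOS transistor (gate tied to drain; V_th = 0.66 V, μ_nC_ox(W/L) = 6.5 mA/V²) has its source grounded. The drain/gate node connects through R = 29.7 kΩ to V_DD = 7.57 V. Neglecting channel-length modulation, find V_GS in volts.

V_GS = 0.922 V

With gate tied to drain, V_GS = V_DS ≥ V_GS − V_th, so the device is in saturation.
KCL at the drain: ½ k_n (V_GS − V_th)² = (V_DD − V_GS)/R.
Let x = V_GS − 0.66. Then 96.5 x² + x − 6.91 = 0, giving x = 0.262 V (positive root), so V_GS = 0.922 V.
I_D = (V_DD − V_GS)/R = (7.57 − 0.922) / 29.7 = 0.224 mA.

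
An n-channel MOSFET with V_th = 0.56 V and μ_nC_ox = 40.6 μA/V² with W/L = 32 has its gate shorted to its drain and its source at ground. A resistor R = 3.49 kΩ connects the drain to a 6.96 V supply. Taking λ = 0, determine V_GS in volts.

V_GS = 2.03 V

With gate tied to drain, V_GS = V_DS ≥ V_GS − V_th, so the device is in saturation.
k_n = μ_nC_ox · (W/L) = 1.299 mA/V².
KCL at the drain: ½ k_n (V_GS − V_th)² = (V_DD − V_GS)/R.
Let x = V_GS − 0.56. Then 2.27 x² + x − 6.4 = 0, giving x = 1.47 V (positive root), so V_GS = 2.03 V.
I_D = (V_DD − V_GS)/R = (6.96 − 2.03) / 3.49 = 1.41 mA.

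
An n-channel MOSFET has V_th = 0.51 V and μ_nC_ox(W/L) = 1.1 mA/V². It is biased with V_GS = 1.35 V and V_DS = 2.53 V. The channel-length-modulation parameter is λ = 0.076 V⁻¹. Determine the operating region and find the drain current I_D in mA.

V_ov = V_GS − V_th = 1.35 − 0.51 = 0.84 V.
Since V_DS = 2.53 V ≥ V_ov = 0.84 V, the device is in saturation.
I_D = ½ k_n V_ov² (1 + λ V_DS) = 0.5 × 1.1 × 0.84² × (1 + 0.076 × 2.53) = 0.463 mA.

Saturation; I_D = 0.463 mA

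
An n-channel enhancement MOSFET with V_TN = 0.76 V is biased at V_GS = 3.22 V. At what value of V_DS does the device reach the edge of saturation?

V_DS,sat = 2.46 V

The boundary between triode and saturation is V_DS = V_GS − V_TN = V_ov.
V_ov = 3.22 − 0.76 = 2.46 V.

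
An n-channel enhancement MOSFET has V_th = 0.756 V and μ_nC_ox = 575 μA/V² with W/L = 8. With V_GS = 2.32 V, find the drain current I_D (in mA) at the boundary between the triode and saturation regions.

At the boundary V_DS = V_ov = V_GS − V_th = 2.32 − 0.756 = 1.56 V.
k_n = μ_nC_ox · (W/L) = 4.6 mA/V².
I_D = ½ k_n V_ov² = 0.5 × 4.6 × 1.56² = 5.63 mA.

I_D = 5.63 mA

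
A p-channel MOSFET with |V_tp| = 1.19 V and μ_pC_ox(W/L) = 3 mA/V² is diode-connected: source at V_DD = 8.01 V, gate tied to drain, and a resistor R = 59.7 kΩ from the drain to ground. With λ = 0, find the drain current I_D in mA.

I_D = 0.110 mA

With gate tied to drain, V_SG = V_SD ≥ V_SG − |V_tp|, so the device is in saturation.
KCL at the drain: ½ k_p (V_SG − |V_tp|)² = (V_DD − V_SG)/R.
Let x = V_SG − 1.19. Then 89.6 x² + x − 6.82 = 0, giving x = 0.27 V (positive root), so V_SG = 1.46 V.
I_D = (V_DD − V_SG)/R = (8.01 − 1.46) / 59.7 = 0.11 mA.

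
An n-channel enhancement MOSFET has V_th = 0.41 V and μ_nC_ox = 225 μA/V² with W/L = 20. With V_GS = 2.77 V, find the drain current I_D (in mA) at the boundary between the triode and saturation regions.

At the boundary V_DS = V_ov = V_GS − V_th = 2.77 − 0.41 = 2.36 V.
k_n = μ_nC_ox · (W/L) = 4.5 mA/V².
I_D = ½ k_n V_ov² = 0.5 × 4.5 × 2.36² = 12.5 mA.

I_D = 12.5 mA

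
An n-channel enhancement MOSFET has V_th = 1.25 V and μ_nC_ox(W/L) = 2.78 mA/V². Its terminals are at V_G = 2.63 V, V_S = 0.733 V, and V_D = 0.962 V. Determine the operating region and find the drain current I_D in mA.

Triode; I_D = 0.339 mA

V_GS = V_G − V_S = 2.63 − 0.733 = 1.9 V; V_DS = V_D − V_S = 0.962 − 0.733 = 0.229 V.
V_ov = V_GS − V_th = 1.9 − 1.25 = 0.647 V.
Since V_DS = 0.229 V < V_ov = 0.647 V, the device is in the triode region.
I_D = k_n [V_ov · V_DS − ½ V_DS²] = 2.78 × [0.647 × 0.229 − 0.5 × 0.229²] = 0.339 mA.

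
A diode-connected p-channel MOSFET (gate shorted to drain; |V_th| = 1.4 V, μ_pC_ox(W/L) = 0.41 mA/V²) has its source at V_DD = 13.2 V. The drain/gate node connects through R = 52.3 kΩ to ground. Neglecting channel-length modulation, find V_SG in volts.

With gate tied to drain, V_SG = V_SD ≥ V_SG − |V_th|, so the device is in saturation.
KCL at the drain: ½ k_p (V_SG − |V_th|)² = (V_DD − V_SG)/R.
Let x = V_SG − 1.4. Then 10.7 x² + x − 11.8 = 0, giving x = 1 V (positive root), so V_SG = 2.4 V.
I_D = (V_DD − V_SG)/R = (13.2 − 2.4) / 52.3 = 0.206 mA.

V_SG = 2.40 V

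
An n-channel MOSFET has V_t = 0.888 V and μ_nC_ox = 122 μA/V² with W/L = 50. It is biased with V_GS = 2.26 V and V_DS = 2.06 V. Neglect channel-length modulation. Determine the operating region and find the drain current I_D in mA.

Saturation; I_D = 5.74 mA

k_n = μ_nC_ox · (W/L) = 6.1 mA/V².
V_ov = V_GS − V_t = 2.26 − 0.888 = 1.37 V.
Since V_DS = 2.06 V ≥ V_ov = 1.37 V, the device is in saturation.
I_D = ½ k_n V_ov² = 0.5 × 6.1 × 1.37² = 5.74 mA.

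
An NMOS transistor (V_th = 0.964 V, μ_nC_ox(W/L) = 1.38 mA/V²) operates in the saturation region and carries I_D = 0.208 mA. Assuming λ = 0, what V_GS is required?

In saturation I_D = ½ k_n (V_GS − V_th)², so V_GS − V_th = √(2 I_D / k_n) = √(2 × 0.208 / 1.38) = 0.549 V.
V_GS = 0.964 + 0.549 = 1.51 V.

V_GS = 1.51 V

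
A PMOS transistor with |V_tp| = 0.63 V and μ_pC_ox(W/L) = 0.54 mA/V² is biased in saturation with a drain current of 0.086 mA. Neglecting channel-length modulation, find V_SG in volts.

V_SG = 1.19 V

In saturation I_D = ½ k_p (V_SG − |V_tp|)², so V_SG − |V_tp| = √(2 I_D / k_p) = √(2 × 0.086 / 0.54) = 0.564 V.
V_SG = 0.63 + 0.564 = 1.19 V.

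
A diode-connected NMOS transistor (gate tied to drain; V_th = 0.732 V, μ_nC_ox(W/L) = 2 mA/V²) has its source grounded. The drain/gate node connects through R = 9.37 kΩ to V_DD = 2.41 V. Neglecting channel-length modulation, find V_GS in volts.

With gate tied to drain, V_GS = V_DS ≥ V_GS − V_th, so the device is in saturation.
KCL at the drain: ½ k_n (V_GS − V_th)² = (V_DD − V_GS)/R.
Let x = V_GS − 0.732. Then 9.37 x² + x − 1.678 = 0, giving x = 0.373 V (positive root), so V_GS = 1.11 V.
I_D = (V_DD − V_GS)/R = (2.41 − 1.11) / 9.37 = 0.139 mA.

V_GS = 1.11 V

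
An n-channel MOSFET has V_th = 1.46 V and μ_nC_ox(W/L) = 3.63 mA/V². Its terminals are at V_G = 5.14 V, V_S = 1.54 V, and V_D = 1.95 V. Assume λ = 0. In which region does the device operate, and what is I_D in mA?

Triode; I_D = 2.88 mA

V_GS = V_G − V_S = 5.14 − 1.54 = 3.6 V; V_DS = V_D − V_S = 1.95 − 1.54 = 0.41 V.
V_ov = V_GS − V_th = 3.6 − 1.46 = 2.14 V.
Since V_DS = 0.41 V < V_ov = 2.14 V, the device is in the triode region.
I_D = k_n [V_ov · V_DS − ½ V_DS²] = 3.63 × [2.14 × 0.41 − 0.5 × 0.41²] = 2.88 mA.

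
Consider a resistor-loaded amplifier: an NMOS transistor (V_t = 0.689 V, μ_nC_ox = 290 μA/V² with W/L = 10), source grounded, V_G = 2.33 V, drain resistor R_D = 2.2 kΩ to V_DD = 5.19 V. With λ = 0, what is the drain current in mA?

V_GS = V_G = 2.33 V, so V_ov = 2.33 − 0.689 = 1.64 V.
k_n = μ_nC_ox · (W/L) = 2.9 mA/V².
Assume saturation: I_D = ½ k_n V_ov² = 0.5 × 2.9 × 1.64² = 3.9 mA, giving V_DS = V_DD − I_D R_D = 5.19 − 3.9 × 2.2 = -3.4 V.
But -3.4 V < V_ov = 1.64 V, so the device is actually in triode.
In triode I_D = k_n[V_ov V_DS − ½ V_DS²] and I_D = (V_DD − V_DS)/R_D. Equating: 3.19 V_DS² − 11.47 V_DS + 5.19 = 0, giving V_DS = 0.531 V (the root below V_ov).
I_D = (5.19 − 0.531) / 2.2 = 2.12 mA.

I_D = 2.12 mA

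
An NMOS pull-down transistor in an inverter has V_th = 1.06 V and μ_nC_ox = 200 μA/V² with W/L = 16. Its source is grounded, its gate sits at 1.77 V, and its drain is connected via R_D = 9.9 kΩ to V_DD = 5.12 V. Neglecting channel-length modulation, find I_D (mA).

I_D = 0.490 mA

V_GS = V_G = 1.77 V, so V_ov = 1.77 − 1.06 = 0.71 V.
k_n = μ_nC_ox · (W/L) = 3.2 mA/V².
Assume saturation: I_D = ½ k_n V_ov² = 0.5 × 3.2 × 0.71² = 0.807 mA, giving V_DS = V_DD − I_D R_D = 5.12 − 0.807 × 9.9 = -2.86 V.
But -2.86 V < V_ov = 0.71 V, so the device is actually in triode.
In triode I_D = k_n[V_ov V_DS − ½ V_DS²] and I_D = (V_DD − V_DS)/R_D. Equating: 15.8 V_DS² − 23.49 V_DS + 5.12 = 0, giving V_DS = 0.265 V (the root below V_ov).
I_D = (5.12 − 0.265) / 9.9 = 0.49 mA.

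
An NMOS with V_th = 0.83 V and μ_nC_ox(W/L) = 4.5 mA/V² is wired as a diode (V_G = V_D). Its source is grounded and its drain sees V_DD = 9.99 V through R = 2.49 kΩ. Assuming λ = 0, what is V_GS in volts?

With gate tied to drain, V_GS = V_DS ≥ V_GS − V_th, so the device is in saturation.
KCL at the drain: ½ k_n (V_GS − V_th)² = (V_DD − V_GS)/R.
Let x = V_GS − 0.83. Then 5.6 x² + x − 9.16 = 0, giving x = 1.19 V (positive root), so V_GS = 2.02 V.
I_D = (V_DD − V_GS)/R = (9.99 − 2.02) / 2.49 = 3.2 mA.

V_GS = 2.02 V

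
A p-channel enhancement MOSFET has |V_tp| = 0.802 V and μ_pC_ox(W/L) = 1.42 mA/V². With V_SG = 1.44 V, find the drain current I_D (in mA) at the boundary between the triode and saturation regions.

I_D = 0.289 mA

At the boundary V_SD = V_ov = V_SG − |V_tp| = 1.44 − 0.802 = 0.638 V.
I_D = ½ k_p V_ov² = 0.5 × 1.42 × 0.638² = 0.289 mA.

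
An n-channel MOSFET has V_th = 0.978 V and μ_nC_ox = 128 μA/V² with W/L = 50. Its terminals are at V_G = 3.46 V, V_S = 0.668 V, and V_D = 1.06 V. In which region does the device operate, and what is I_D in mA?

Triode; I_D = 4.06 mA

V_GS = V_G − V_S = 3.46 − 0.668 = 2.79 V; V_DS = V_D − V_S = 1.06 − 0.668 = 0.392 V.
k_n = μ_nC_ox · (W/L) = 6.4 mA/V².
V_ov = V_GS − V_th = 2.79 − 0.978 = 1.81 V.
Since V_DS = 0.392 V < V_ov = 1.81 V, the device is in the triode region.
I_D = k_n [V_ov · V_DS − ½ V_DS²] = 6.4 × [1.81 × 0.392 − 0.5 × 0.392²] = 4.06 mA.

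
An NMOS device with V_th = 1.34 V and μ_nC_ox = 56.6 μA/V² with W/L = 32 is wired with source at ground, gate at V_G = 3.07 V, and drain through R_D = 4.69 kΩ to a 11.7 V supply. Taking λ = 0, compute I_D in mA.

V_GS = V_G = 3.07 V, so V_ov = 3.07 − 1.34 = 1.73 V.
k_n = μ_nC_ox · (W/L) = 1.811 mA/V².
Assume saturation: I_D = ½ k_n V_ov² = 0.5 × 1.811 × 1.73² = 2.71 mA, giving V_DS = V_DD − I_D R_D = 11.7 − 2.71 × 4.69 = -1.01 V.
But -1.01 V < V_ov = 1.73 V, so the device is actually in triode.
In triode I_D = k_n[V_ov V_DS − ½ V_DS²] and I_D = (V_DD − V_DS)/R_D. Equating: 4.25 V_DS² − 15.7 V_DS + 11.7 = 0, giving V_DS = 1.04 V (the root below V_ov).
I_D = (11.7 − 1.04) / 4.69 = 2.27 mA.

I_D = 2.27 mA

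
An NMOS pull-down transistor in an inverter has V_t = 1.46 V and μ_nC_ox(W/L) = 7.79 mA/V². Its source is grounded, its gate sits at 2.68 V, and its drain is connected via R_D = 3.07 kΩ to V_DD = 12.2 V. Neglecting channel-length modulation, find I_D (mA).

V_GS = V_G = 2.68 V, so V_ov = 2.68 − 1.46 = 1.22 V.
Assume saturation: I_D = ½ k_n V_ov² = 0.5 × 7.79 × 1.22² = 5.8 mA, giving V_DS = V_DD − I_D R_D = 12.2 − 5.8 × 3.07 = -5.6 V.
But -5.6 V < V_ov = 1.22 V, so the device is actually in triode.
In triode I_D = k_n[V_ov V_DS − ½ V_DS²] and I_D = (V_DD − V_DS)/R_D. Equating: 12 V_DS² − 30.18 V_DS + 12.2 = 0, giving V_DS = 0.506 V (the root below V_ov).
I_D = (12.2 − 0.506) / 3.07 = 3.81 mA.

I_D = 3.81 mA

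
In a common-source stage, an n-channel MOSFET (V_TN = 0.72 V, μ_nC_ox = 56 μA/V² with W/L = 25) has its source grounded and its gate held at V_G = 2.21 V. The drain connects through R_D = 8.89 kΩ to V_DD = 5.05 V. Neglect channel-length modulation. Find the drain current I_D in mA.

I_D = 0.536 mA

V_GS = V_G = 2.21 V, so V_ov = 2.21 − 0.72 = 1.49 V.
k_n = μ_nC_ox · (W/L) = 1.4 mA/V².
Assume saturation: I_D = ½ k_n V_ov² = 0.5 × 1.4 × 1.49² = 1.55 mA, giving V_DS = V_DD − I_D R_D = 5.05 − 1.55 × 8.89 = -8.77 V.
But -8.77 V < V_ov = 1.49 V, so the device is actually in triode.
In triode I_D = k_n[V_ov V_DS − ½ V_DS²] and I_D = (V_DD − V_DS)/R_D. Equating: 6.22 V_DS² − 19.54 V_DS + 5.05 = 0, giving V_DS = 0.284 V (the root below V_ov).
I_D = (5.05 − 0.284) / 8.89 = 0.536 mA.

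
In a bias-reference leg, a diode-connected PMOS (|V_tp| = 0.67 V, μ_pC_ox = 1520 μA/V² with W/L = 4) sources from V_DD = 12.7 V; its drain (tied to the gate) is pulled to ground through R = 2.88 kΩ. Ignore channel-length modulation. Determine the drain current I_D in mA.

With gate tied to drain, V_SG = V_SD ≥ V_SG − |V_tp|, so the device is in saturation.
k_p = μ_pC_ox · (W/L) = 6.08 mA/V².
KCL at the drain: ½ k_p (V_SG − |V_tp|)² = (V_DD − V_SG)/R.
Let x = V_SG − 0.67. Then 8.76 x² + x − 12.03 = 0, giving x = 1.12 V (positive root), so V_SG = 1.79 V.
I_D = (V_DD − V_SG)/R = (12.7 − 1.79) / 2.88 = 3.79 mA.

I_D = 3.79 mA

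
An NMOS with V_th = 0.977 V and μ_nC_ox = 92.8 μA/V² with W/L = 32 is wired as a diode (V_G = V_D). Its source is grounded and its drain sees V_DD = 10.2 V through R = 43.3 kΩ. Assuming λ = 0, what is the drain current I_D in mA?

I_D = 0.204 mA

With gate tied to drain, V_GS = V_DS ≥ V_GS − V_th, so the device is in saturation.
k_n = μ_nC_ox · (W/L) = 2.97 mA/V².
KCL at the drain: ½ k_n (V_GS − V_th)² = (V_DD − V_GS)/R.
Let x = V_GS − 0.977. Then 64.3 x² + x − 9.223 = 0, giving x = 0.371 V (positive root), so V_GS = 1.35 V.
I_D = (V_DD − V_GS)/R = (10.2 − 1.35) / 43.3 = 0.204 mA.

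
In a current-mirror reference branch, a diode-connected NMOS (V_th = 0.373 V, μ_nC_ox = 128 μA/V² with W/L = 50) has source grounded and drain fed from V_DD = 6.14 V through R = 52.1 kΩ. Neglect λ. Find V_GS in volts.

With gate tied to drain, V_GS = V_DS ≥ V_GS − V_th, so the device is in saturation.
k_n = μ_nC_ox · (W/L) = 6.4 mA/V².
KCL at the drain: ½ k_n (V_GS − V_th)² = (V_DD − V_GS)/R.
Let x = V_GS − 0.373. Then 167 x² + x − 5.767 = 0, giving x = 0.183 V (positive root), so V_GS = 0.556 V.
I_D = (V_DD − V_GS)/R = (6.14 − 0.556) / 52.1 = 0.107 mA.

V_GS = 0.556 V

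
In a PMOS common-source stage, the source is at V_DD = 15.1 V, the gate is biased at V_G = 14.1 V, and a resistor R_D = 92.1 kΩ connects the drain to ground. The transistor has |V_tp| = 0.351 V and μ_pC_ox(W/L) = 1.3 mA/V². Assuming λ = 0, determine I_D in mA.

I_D = 0.161 mA

V_SG = V_DD − V_G = 15.1 − 14.1 = 1 V, so V_ov = 1 − 0.351 = 0.649 V.
Assume saturation: I_D = ½ k_p V_ov² = 0.5 × 1.3 × 0.649² = 0.274 mA, giving V_SD = V_DD − I_D R_D = 15.1 − 0.274 × 92.1 = -10.1 V.
But -10.1 V < V_ov = 0.649 V, so the device is actually in triode.
In triode I_D = k_p[V_ov V_SD − ½ V_SD²] and I_D = (V_DD − V_SD)/R_D. Equating: 59.9 V_SD² − 78.7 V_SD + 15.1 = 0, giving V_SD = 0.233 V (the root below V_ov).
I_D = (15.1 − 0.233) / 92.1 = 0.161 mA.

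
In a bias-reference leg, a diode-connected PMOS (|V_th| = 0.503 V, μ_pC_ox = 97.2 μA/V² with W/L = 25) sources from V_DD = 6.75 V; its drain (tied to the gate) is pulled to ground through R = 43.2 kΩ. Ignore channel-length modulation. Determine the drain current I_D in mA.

I_D = 0.137 mA

With gate tied to drain, V_SG = V_SD ≥ V_SG − |V_th|, so the device is in saturation.
k_p = μ_pC_ox · (W/L) = 2.43 mA/V².
KCL at the drain: ½ k_p (V_SG − |V_th|)² = (V_DD − V_SG)/R.
Let x = V_SG − 0.503. Then 52.5 x² + x − 6.247 = 0, giving x = 0.336 V (positive root), so V_SG = 0.839 V.
I_D = (V_DD − V_SG)/R = (6.75 − 0.839) / 43.2 = 0.137 mA.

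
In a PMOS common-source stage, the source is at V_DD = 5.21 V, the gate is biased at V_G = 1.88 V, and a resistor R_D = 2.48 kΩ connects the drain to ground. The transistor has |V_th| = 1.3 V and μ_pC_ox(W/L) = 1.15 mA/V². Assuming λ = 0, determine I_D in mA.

V_SG = V_DD − V_G = 5.21 − 1.88 = 3.33 V, so V_ov = 3.33 − 1.3 = 2.03 V.
Assume saturation: I_D = ½ k_p V_ov² = 0.5 × 1.15 × 2.03² = 2.37 mA, giving V_SD = V_DD − I_D R_D = 5.21 − 2.37 × 2.48 = -0.666 V.
But -0.666 V < V_ov = 2.03 V, so the device is actually in triode.
In triode I_D = k_p[V_ov V_SD − ½ V_SD²] and I_D = (V_DD − V_SD)/R_D. Equating: 1.43 V_SD² − 6.79 V_SD + 5.21 = 0, giving V_SD = 0.962 V (the root below V_ov).
I_D = (5.21 − 0.962) / 2.48 = 1.71 mA.

I_D = 1.71 mA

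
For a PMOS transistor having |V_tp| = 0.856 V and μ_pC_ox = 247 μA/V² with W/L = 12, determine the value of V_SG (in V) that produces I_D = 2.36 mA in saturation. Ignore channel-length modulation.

k_p = μ_pC_ox · (W/L) = 2.964 mA/V².
In saturation I_D = ½ k_p (V_SG − |V_tp|)², so V_SG − |V_tp| = √(2 I_D / k_p) = √(2 × 2.36 / 2.964) = 1.26 V.
V_SG = 0.856 + 1.26 = 2.12 V.

V_SG = 2.12 V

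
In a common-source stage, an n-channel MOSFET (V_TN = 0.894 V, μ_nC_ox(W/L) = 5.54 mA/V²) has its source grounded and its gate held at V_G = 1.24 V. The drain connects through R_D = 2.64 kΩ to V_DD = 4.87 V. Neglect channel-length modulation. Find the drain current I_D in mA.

V_GS = V_G = 1.24 V, so V_ov = 1.24 − 0.894 = 0.346 V.
Assume saturation: I_D = ½ k_n V_ov² = 0.5 × 5.54 × 0.346² = 0.332 mA, giving V_DS = V_DD − I_D R_D = 4.87 − 0.332 × 2.64 = 3.99 V.
V_DS = 3.99 V ≥ V_ov = 0.346 V, confirming saturation.

I_D = 0.332 mA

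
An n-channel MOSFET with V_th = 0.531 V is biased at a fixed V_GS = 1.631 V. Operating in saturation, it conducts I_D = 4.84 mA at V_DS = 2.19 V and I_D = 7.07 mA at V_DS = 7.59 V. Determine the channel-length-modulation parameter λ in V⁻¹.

λ = 0.105 V⁻¹

With V_GS fixed, I_D ∝ (1 + λ V_DS) in saturation, so I_D2/I_D1 = (1 + λ V_DS2)/(1 + λ V_DS1).
7.07/4.84 = 1.461 = (1 + 7.59 λ)/(1 + 2.19 λ).
Solving: λ (I_D1 V_DS2 − I_D2 V_DS1) = I_D2 − I_D1, so λ = (7.07 − 4.84) / (4.84 × 7.59 − 7.07 × 2.19) = 2.23 / 21.3 = 0.105 V⁻¹.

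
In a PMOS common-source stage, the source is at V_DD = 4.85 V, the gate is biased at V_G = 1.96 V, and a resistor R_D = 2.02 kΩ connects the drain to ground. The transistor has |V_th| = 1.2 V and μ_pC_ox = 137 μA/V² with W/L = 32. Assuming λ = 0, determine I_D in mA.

I_D = 2.24 mA

V_SG = V_DD − V_G = 4.85 − 1.96 = 2.89 V, so V_ov = 2.89 − 1.2 = 1.69 V.
k_p = μ_pC_ox · (W/L) = 4.384 mA/V².
Assume saturation: I_D = ½ k_p V_ov² = 0.5 × 4.384 × 1.69² = 6.26 mA, giving V_SD = V_DD − I_D R_D = 4.85 − 6.26 × 2.02 = -7.8 V.
But -7.8 V < V_ov = 1.69 V, so the device is actually in triode.
In triode I_D = k_p[V_ov V_SD − ½ V_SD²] and I_D = (V_DD − V_SD)/R_D. Equating: 4.43 V_SD² − 15.97 V_SD + 4.85 = 0, giving V_SD = 0.335 V (the root below V_ov).
I_D = (4.85 − 0.335) / 2.02 = 2.24 mA.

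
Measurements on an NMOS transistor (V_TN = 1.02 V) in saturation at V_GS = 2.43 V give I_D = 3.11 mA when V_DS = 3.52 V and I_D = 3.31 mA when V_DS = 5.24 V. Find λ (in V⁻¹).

With V_GS fixed, I_D ∝ (1 + λ V_DS) in saturation, so I_D2/I_D1 = (1 + λ V_DS2)/(1 + λ V_DS1).
3.31/3.11 = 1.064 = (1 + 5.24 λ)/(1 + 3.52 λ).
Solving: λ (I_D1 V_DS2 − I_D2 V_DS1) = I_D2 − I_D1, so λ = (3.31 − 3.11) / (3.11 × 5.24 − 3.31 × 3.52) = 0.2 / 4.65 = 0.0431 V⁻¹.

λ = 0.0431 V⁻¹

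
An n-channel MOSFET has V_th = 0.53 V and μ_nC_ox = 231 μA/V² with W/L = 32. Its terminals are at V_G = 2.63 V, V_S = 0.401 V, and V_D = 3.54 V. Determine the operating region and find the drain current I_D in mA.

Saturation; I_D = 10.7 mA

V_GS = V_G − V_S = 2.63 − 0.401 = 2.23 V; V_DS = V_D − V_S = 3.54 − 0.401 = 3.14 V.
k_n = μ_nC_ox · (W/L) = 7.392 mA/V².
V_ov = V_GS − V_th = 2.23 − 0.53 = 1.7 V.
Since V_DS = 3.14 V ≥ V_ov = 1.7 V, the device is in saturation.
I_D = ½ k_n V_ov² = 0.5 × 7.392 × 1.7² = 10.7 mA.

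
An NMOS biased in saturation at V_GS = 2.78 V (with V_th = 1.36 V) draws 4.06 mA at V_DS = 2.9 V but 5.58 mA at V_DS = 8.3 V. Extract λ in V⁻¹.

With V_GS fixed, I_D ∝ (1 + λ V_DS) in saturation, so I_D2/I_D1 = (1 + λ V_DS2)/(1 + λ V_DS1).
5.58/4.06 = 1.374 = (1 + 8.3 λ)/(1 + 2.9 λ).
Solving: λ (I_D1 V_DS2 − I_D2 V_DS1) = I_D2 − I_D1, so λ = (5.58 − 4.06) / (4.06 × 8.3 − 5.58 × 2.9) = 1.52 / 17.5 = 0.0868 V⁻¹.

λ = 0.0868 V⁻¹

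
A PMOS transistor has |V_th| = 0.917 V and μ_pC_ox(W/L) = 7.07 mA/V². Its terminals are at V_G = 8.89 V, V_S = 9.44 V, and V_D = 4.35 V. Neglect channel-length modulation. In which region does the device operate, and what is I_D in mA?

V_SG = V_S − V_G = 9.44 − 8.89 = 0.55 V; V_SD = V_S − V_D = 9.44 − 4.35 = 5.09 V.
V_SG = 0.55 V < |V_th| = 0.917 V, so the transistor is in cutoff.

Cutoff; I_D = 0 mA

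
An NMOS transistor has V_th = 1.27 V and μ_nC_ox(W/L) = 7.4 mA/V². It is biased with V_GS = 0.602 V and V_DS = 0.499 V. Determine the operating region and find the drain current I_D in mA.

V_GS = 0.602 V < V_th = 1.27 V, so the transistor is in cutoff.

Cutoff; I_D = 0 mA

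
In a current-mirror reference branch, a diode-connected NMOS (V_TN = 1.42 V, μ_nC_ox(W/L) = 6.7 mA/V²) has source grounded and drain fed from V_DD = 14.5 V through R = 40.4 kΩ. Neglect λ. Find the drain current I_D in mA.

I_D = 0.316 mA

With gate tied to drain, V_GS = V_DS ≥ V_GS − V_TN, so the device is in saturation.
KCL at the drain: ½ k_n (V_GS − V_TN)² = (V_DD − V_GS)/R.
Let x = V_GS − 1.42. Then 135 x² + x − 13.08 = 0, giving x = 0.307 V (positive root), so V_GS = 1.73 V.
I_D = (V_DD − V_GS)/R = (14.5 − 1.73) / 40.4 = 0.316 mA.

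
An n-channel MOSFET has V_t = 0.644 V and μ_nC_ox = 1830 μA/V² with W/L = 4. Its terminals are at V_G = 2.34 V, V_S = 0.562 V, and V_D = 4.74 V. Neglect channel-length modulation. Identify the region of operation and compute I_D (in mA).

Saturation; I_D = 4.71 mA

V_GS = V_G − V_S = 2.34 − 0.562 = 1.78 V; V_DS = V_D − V_S = 4.74 − 0.562 = 4.18 V.
k_n = μ_nC_ox · (W/L) = 7.32 mA/V².
V_ov = V_GS − V_t = 1.78 − 0.644 = 1.13 V.
Since V_DS = 4.18 V ≥ V_ov = 1.13 V, the device is in saturation.
I_D = ½ k_n V_ov² = 0.5 × 7.32 × 1.13² = 4.71 mA.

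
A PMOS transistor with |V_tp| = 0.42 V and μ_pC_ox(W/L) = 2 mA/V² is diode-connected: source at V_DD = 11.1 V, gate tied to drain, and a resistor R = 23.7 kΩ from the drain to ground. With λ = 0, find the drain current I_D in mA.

With gate tied to drain, V_SG = V_SD ≥ V_SG − |V_tp|, so the device is in saturation.
KCL at the drain: ½ k_p (V_SG − |V_tp|)² = (V_DD − V_SG)/R.
Let x = V_SG − 0.42. Then 23.7 x² + x − 10.68 = 0, giving x = 0.651 V (positive root), so V_SG = 1.07 V.
I_D = (V_DD − V_SG)/R = (11.1 − 1.07) / 23.7 = 0.423 mA.

I_D = 0.423 mA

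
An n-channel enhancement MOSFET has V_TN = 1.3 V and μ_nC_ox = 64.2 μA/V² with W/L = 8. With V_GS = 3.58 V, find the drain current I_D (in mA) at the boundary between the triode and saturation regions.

I_D = 1.33 mA

At the boundary V_DS = V_ov = V_GS − V_TN = 3.58 − 1.3 = 2.28 V.
k_n = μ_nC_ox · (W/L) = 0.5136 mA/V².
I_D = ½ k_n V_ov² = 0.5 × 0.5136 × 2.28² = 1.33 mA.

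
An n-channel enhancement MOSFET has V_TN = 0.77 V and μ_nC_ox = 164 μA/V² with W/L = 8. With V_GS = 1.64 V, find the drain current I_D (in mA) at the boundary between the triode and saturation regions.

I_D = 0.497 mA

At the boundary V_DS = V_ov = V_GS − V_TN = 1.64 − 0.77 = 0.87 V.
k_n = μ_nC_ox · (W/L) = 1.312 mA/V².
I_D = ½ k_n V_ov² = 0.5 × 1.312 × 0.87² = 0.497 mA.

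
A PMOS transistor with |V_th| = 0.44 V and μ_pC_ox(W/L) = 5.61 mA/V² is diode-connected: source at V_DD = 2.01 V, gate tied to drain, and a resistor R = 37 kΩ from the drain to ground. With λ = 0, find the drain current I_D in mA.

With gate tied to drain, V_SG = V_SD ≥ V_SG − |V_th|, so the device is in saturation.
KCL at the drain: ½ k_p (V_SG − |V_th|)² = (V_DD − V_SG)/R.
Let x = V_SG − 0.44. Then 104 x² + x − 1.57 = 0, giving x = 0.118 V (positive root), so V_SG = 0.558 V.
I_D = (V_DD − V_SG)/R = (2.01 − 0.558) / 37 = 0.0392 mA.

I_D = 0.0392 mA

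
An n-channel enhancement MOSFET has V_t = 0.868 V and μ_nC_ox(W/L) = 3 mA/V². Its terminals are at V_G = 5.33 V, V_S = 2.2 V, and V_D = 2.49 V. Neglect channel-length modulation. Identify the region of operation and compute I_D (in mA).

V_GS = V_G − V_S = 5.33 − 2.2 = 3.13 V; V_DS = V_D − V_S = 2.49 − 2.2 = 0.29 V.
V_ov = V_GS − V_t = 3.13 − 0.868 = 2.26 V.
Since V_DS = 0.29 V < V_ov = 2.26 V, the device is in the triode region.
I_D = k_n [V_ov · V_DS − ½ V_DS²] = 3 × [2.26 × 0.29 − 0.5 × 0.29²] = 1.84 mA.

Triode; I_D = 1.84 mA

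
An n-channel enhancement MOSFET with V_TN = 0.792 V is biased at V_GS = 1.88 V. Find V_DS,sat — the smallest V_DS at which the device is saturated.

V_DS,sat = 1.09 V

The boundary between triode and saturation is V_DS = V_GS − V_TN = V_ov.
V_ov = 1.88 − 0.792 = 1.09 V.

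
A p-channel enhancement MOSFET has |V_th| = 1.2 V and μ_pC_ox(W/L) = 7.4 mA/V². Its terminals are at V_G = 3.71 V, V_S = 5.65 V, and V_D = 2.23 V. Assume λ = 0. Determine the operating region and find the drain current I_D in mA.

V_SG = V_S − V_G = 5.65 − 3.71 = 1.94 V; V_SD = V_S − V_D = 5.65 − 2.23 = 3.42 V.
V_ov = V_SG − |V_th| = 1.94 − 1.2 = 0.74 V.
Since V_SD = 3.42 V ≥ V_ov = 0.74 V, the device is in saturation.
I_D = ½ k_p V_ov² = 0.5 × 7.4 × 0.74² = 2.03 mA.

Saturation; I_D = 2.03 mA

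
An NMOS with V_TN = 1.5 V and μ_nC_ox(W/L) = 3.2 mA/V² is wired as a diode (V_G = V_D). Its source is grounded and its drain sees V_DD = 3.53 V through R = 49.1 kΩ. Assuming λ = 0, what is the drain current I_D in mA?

I_D = 0.0382 mA

With gate tied to drain, V_GS = V_DS ≥ V_GS − V_TN, so the device is in saturation.
KCL at the drain: ½ k_n (V_GS − V_TN)² = (V_DD − V_GS)/R.
Let x = V_GS − 1.5. Then 78.6 x² + x − 2.03 = 0, giving x = 0.155 V (positive root), so V_GS = 1.65 V.
I_D = (V_DD − V_GS)/R = (3.53 − 1.65) / 49.1 = 0.0382 mA.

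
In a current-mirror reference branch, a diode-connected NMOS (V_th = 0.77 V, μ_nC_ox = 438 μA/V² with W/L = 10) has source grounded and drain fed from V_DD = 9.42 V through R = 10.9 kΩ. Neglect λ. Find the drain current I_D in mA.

I_D = 0.740 mA

With gate tied to drain, V_GS = V_DS ≥ V_GS − V_th, so the device is in saturation.
k_n = μ_nC_ox · (W/L) = 4.38 mA/V².
KCL at the drain: ½ k_n (V_GS − V_th)² = (V_DD − V_GS)/R.
Let x = V_GS − 0.77. Then 23.9 x² + x − 8.65 = 0, giving x = 0.581 V (positive root), so V_GS = 1.35 V.
I_D = (V_DD − V_GS)/R = (9.42 − 1.35) / 10.9 = 0.74 mA.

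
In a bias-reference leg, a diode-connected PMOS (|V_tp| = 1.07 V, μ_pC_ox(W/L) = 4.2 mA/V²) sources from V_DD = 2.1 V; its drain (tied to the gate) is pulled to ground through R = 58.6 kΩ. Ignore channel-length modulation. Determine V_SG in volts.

V_SG = 1.16 V

With gate tied to drain, V_SG = V_SD ≥ V_SG − |V_tp|, so the device is in saturation.
KCL at the drain: ½ k_p (V_SG − |V_tp|)² = (V_DD − V_SG)/R.
Let x = V_SG − 1.07. Then 123 x² + x − 1.03 = 0, giving x = 0.0875 V (positive root), so V_SG = 1.16 V.
I_D = (V_DD − V_SG)/R = (2.1 − 1.16) / 58.6 = 0.0161 mA.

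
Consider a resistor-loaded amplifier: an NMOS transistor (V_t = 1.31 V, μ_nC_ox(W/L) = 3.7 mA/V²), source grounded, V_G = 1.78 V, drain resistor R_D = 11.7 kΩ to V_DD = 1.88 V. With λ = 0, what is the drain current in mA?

V_GS = V_G = 1.78 V, so V_ov = 1.78 − 1.31 = 0.47 V.
Assume saturation: I_D = ½ k_n V_ov² = 0.5 × 3.7 × 0.47² = 0.409 mA, giving V_DS = V_DD − I_D R_D = 1.88 − 0.409 × 11.7 = -2.9 V.
But -2.9 V < V_ov = 0.47 V, so the device is actually in triode.
In triode I_D = k_n[V_ov V_DS − ½ V_DS²] and I_D = (V_DD − V_DS)/R_D. Equating: 21.6 V_DS² − 21.35 V_DS + 1.88 = 0, giving V_DS = 0.0978 V (the root below V_ov).
I_D = (1.88 − 0.0978) / 11.7 = 0.152 mA.

I_D = 0.152 mA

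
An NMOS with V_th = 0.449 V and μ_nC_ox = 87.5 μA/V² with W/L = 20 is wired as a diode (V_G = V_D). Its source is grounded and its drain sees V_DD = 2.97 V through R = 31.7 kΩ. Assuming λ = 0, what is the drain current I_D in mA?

I_D = 0.0706 mA

With gate tied to drain, V_GS = V_DS ≥ V_GS − V_th, so the device is in saturation.
k_n = μ_nC_ox · (W/L) = 1.75 mA/V².
KCL at the drain: ½ k_n (V_GS − V_th)² = (V_DD − V_GS)/R.
Let x = V_GS − 0.449. Then 27.7 x² + x − 2.521 = 0, giving x = 0.284 V (positive root), so V_GS = 0.733 V.
I_D = (V_DD − V_GS)/R = (2.97 − 0.733) / 31.7 = 0.0706 mA.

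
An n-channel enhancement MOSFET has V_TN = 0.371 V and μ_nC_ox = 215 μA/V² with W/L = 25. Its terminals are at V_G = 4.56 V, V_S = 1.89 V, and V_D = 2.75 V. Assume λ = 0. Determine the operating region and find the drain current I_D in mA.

V_GS = V_G − V_S = 4.56 − 1.89 = 2.67 V; V_DS = V_D − V_S = 2.75 − 1.89 = 0.86 V.
k_n = μ_nC_ox · (W/L) = 5.375 mA/V².
V_ov = V_GS − V_TN = 2.67 − 0.371 = 2.3 V.
Since V_DS = 0.86 V < V_ov = 2.3 V, the device is in the triode region.
I_D = k_n [V_ov · V_DS − ½ V_DS²] = 5.375 × [2.3 × 0.86 − 0.5 × 0.86²] = 8.64 mA.

Triode; I_D = 8.64 mA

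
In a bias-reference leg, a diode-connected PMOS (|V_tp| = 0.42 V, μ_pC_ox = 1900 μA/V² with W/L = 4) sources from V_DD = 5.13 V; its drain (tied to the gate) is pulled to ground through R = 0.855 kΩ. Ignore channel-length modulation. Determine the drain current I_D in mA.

I_D = 4.27 mA

With gate tied to drain, V_SG = V_SD ≥ V_SG − |V_tp|, so the device is in saturation.
k_p = μ_pC_ox · (W/L) = 7.6 mA/V².
KCL at the drain: ½ k_p (V_SG − |V_tp|)² = (V_DD − V_SG)/R.
Let x = V_SG − 0.42. Then 3.25 x² + x − 4.71 = 0, giving x = 1.06 V (positive root), so V_SG = 1.48 V.
I_D = (V_DD − V_SG)/R = (5.13 − 1.48) / 0.855 = 4.27 mA.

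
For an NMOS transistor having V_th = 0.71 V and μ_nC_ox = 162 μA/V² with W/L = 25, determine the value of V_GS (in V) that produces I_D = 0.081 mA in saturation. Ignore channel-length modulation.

k_n = μ_nC_ox · (W/L) = 4.05 mA/V².
In saturation I_D = ½ k_n (V_GS − V_th)², so V_GS − V_th = √(2 I_D / k_n) = √(2 × 0.081 / 4.05) = 0.2 V.
V_GS = 0.71 + 0.2 = 0.91 V.

V_GS = 0.910 V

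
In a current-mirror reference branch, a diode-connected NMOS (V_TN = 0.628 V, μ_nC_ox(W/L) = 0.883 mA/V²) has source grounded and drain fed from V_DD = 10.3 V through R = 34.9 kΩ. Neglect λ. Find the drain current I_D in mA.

With gate tied to drain, V_GS = V_DS ≥ V_GS − V_TN, so the device is in saturation.
KCL at the drain: ½ k_n (V_GS − V_TN)² = (V_DD − V_GS)/R.
Let x = V_GS − 0.628. Then 15.4 x² + x − 9.672 = 0, giving x = 0.76 V (positive root), so V_GS = 1.39 V.
I_D = (V_DD − V_GS)/R = (10.3 − 1.39) / 34.9 = 0.255 mA.

I_D = 0.255 mA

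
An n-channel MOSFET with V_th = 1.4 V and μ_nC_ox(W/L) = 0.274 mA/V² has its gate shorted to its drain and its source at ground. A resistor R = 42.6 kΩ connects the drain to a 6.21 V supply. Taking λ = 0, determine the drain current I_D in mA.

With gate tied to drain, V_GS = V_DS ≥ V_GS − V_th, so the device is in saturation.
KCL at the drain: ½ k_n (V_GS − V_th)² = (V_DD − V_GS)/R.
Let x = V_GS − 1.4. Then 5.84 x² + x − 4.81 = 0, giving x = 0.826 V (positive root), so V_GS = 2.23 V.
I_D = (V_DD − V_GS)/R = (6.21 − 2.23) / 42.6 = 0.0935 mA.

I_D = 0.0935 mA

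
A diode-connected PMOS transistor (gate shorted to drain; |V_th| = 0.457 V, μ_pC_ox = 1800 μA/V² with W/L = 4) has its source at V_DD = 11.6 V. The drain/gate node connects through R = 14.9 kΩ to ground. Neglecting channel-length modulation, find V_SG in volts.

V_SG = 0.904 V

With gate tied to drain, V_SG = V_SD ≥ V_SG − |V_th|, so the device is in saturation.
k_p = μ_pC_ox · (W/L) = 7.2 mA/V².
KCL at the drain: ½ k_p (V_SG − |V_th|)² = (V_DD − V_SG)/R.
Let x = V_SG − 0.457. Then 53.6 x² + x − 11.14 = 0, giving x = 0.447 V (positive root), so V_SG = 0.904 V.
I_D = (V_DD − V_SG)/R = (11.6 − 0.904) / 14.9 = 0.718 mA.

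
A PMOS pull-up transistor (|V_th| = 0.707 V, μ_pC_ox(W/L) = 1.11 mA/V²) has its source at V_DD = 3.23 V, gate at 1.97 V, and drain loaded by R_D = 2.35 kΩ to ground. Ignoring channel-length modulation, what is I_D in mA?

V_SG = V_DD − V_G = 3.23 − 1.97 = 1.26 V, so V_ov = 1.26 − 0.707 = 0.553 V.
Assume saturation: I_D = ½ k_p V_ov² = 0.5 × 1.11 × 0.553² = 0.17 mA, giving V_SD = V_DD − I_D R_D = 3.23 − 0.17 × 2.35 = 2.83 V.
V_SD = 2.83 V ≥ V_ov = 0.553 V, confirming saturation.

I_D = 0.170 mA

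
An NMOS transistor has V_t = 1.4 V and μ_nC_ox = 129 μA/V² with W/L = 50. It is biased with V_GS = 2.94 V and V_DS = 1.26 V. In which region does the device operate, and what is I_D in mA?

k_n = μ_nC_ox · (W/L) = 6.45 mA/V².
V_ov = V_GS − V_t = 2.94 − 1.4 = 1.54 V.
Since V_DS = 1.26 V < V_ov = 1.54 V, the device is in the triode region.
I_D = k_n [V_ov · V_DS − ½ V_DS²] = 6.45 × [1.54 × 1.26 − 0.5 × 1.26²] = 7.4 mA.

Triode; I_D = 7.40 mA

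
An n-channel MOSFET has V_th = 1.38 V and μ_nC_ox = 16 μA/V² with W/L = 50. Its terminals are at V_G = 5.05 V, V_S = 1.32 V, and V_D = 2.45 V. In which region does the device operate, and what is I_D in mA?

Triode; I_D = 1.61 mA

V_GS = V_G − V_S = 5.05 − 1.32 = 3.73 V; V_DS = V_D − V_S = 2.45 − 1.32 = 1.13 V.
k_n = μ_nC_ox · (W/L) = 0.8 mA/V².
V_ov = V_GS − V_th = 3.73 − 1.38 = 2.35 V.
Since V_DS = 1.13 V < V_ov = 2.35 V, the device is in the triode region.
I_D = k_n [V_ov · V_DS − ½ V_DS²] = 0.8 × [2.35 × 1.13 − 0.5 × 1.13²] = 1.61 mA.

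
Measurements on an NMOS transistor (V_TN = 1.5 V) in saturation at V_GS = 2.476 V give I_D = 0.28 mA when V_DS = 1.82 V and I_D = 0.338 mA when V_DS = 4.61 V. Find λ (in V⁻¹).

With V_GS fixed, I_D ∝ (1 + λ V_DS) in saturation, so I_D2/I_D1 = (1 + λ V_DS2)/(1 + λ V_DS1).
0.338/0.28 = 1.207 = (1 + 4.61 λ)/(1 + 1.82 λ).
Solving: λ (I_D1 V_DS2 − I_D2 V_DS1) = I_D2 − I_D1, so λ = (0.338 − 0.28) / (0.28 × 4.61 − 0.338 × 1.82) = 0.058 / 0.676 = 0.0858 V⁻¹.

λ = 0.0858 V⁻¹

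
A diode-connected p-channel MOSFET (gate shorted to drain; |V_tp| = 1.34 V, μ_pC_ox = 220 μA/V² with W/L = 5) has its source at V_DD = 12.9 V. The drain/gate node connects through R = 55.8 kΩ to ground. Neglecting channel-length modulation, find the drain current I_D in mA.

With gate tied to drain, V_SG = V_SD ≥ V_SG − |V_tp|, so the device is in saturation.
k_p = μ_pC_ox · (W/L) = 1.1 mA/V².
KCL at the drain: ½ k_p (V_SG − |V_tp|)² = (V_DD − V_SG)/R.
Let x = V_SG − 1.34. Then 30.7 x² + x − 11.56 = 0, giving x = 0.598 V (positive root), so V_SG = 1.94 V.
I_D = (V_DD − V_SG)/R = (12.9 − 1.94) / 55.8 = 0.196 mA.

I_D = 0.196 mA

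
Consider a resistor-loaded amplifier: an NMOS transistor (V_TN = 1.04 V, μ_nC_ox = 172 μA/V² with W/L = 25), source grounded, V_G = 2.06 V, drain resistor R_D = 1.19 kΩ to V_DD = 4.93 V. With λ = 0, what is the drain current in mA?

V_GS = V_G = 2.06 V, so V_ov = 2.06 − 1.04 = 1.02 V.
k_n = μ_nC_ox · (W/L) = 4.3 mA/V².
Assume saturation: I_D = ½ k_n V_ov² = 0.5 × 4.3 × 1.02² = 2.24 mA, giving V_DS = V_DD − I_D R_D = 4.93 − 2.24 × 1.19 = 2.27 V.
V_DS = 2.27 V ≥ V_ov = 1.02 V, confirming saturation.

I_D = 2.24 mA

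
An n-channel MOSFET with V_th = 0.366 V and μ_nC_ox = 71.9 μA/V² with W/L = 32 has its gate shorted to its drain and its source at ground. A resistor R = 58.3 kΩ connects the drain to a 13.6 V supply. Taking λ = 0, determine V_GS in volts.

With gate tied to drain, V_GS = V_DS ≥ V_GS − V_th, so the device is in saturation.
k_n = μ_nC_ox · (W/L) = 2.301 mA/V².
KCL at the drain: ½ k_n (V_GS − V_th)² = (V_DD − V_GS)/R.
Let x = V_GS − 0.366. Then 67.1 x² + x − 13.23 = 0, giving x = 0.437 V (positive root), so V_GS = 0.803 V.
I_D = (V_DD − V_GS)/R = (13.6 − 0.803) / 58.3 = 0.22 mA.

V_GS = 0.803 V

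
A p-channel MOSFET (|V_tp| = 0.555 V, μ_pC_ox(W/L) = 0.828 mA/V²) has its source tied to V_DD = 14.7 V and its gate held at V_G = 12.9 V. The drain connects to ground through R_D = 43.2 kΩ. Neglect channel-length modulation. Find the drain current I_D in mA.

I_D = 0.331 mA

V_SG = V_DD − V_G = 14.7 − 12.9 = 1.8 V, so V_ov = 1.8 − 0.555 = 1.24 V.
Assume saturation: I_D = ½ k_p V_ov² = 0.5 × 0.828 × 1.24² = 0.642 mA, giving V_SD = V_DD − I_D R_D = 14.7 − 0.642 × 43.2 = -13 V.
But -13 V < V_ov = 1.24 V, so the device is actually in triode.
In triode I_D = k_p[V_ov V_SD − ½ V_SD²] and I_D = (V_DD − V_SD)/R_D. Equating: 17.9 V_SD² − 45.53 V_SD + 14.7 = 0, giving V_SD = 0.379 V (the root below V_ov).
I_D = (14.7 − 0.379) / 43.2 = 0.331 mA.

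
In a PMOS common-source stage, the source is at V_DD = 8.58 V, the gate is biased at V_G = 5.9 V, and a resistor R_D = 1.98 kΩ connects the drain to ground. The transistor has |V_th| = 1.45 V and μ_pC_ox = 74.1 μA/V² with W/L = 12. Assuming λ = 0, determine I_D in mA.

I_D = 0.673 mA

V_SG = V_DD − V_G = 8.58 − 5.9 = 2.68 V, so V_ov = 2.68 − 1.45 = 1.23 V.
k_p = μ_pC_ox · (W/L) = 0.8892 mA/V².
Assume saturation: I_D = ½ k_p V_ov² = 0.5 × 0.8892 × 1.23² = 0.673 mA, giving V_SD = V_DD − I_D R_D = 8.58 − 0.673 × 1.98 = 7.25 V.
V_SD = 7.25 V ≥ V_ov = 1.23 V, confirming saturation.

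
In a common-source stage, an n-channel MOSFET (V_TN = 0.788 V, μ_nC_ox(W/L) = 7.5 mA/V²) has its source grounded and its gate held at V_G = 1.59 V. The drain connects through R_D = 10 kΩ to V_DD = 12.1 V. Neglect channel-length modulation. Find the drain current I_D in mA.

V_GS = V_G = 1.59 V, so V_ov = 1.59 − 0.788 = 0.802 V.
Assume saturation: I_D = ½ k_n V_ov² = 0.5 × 7.5 × 0.802² = 2.41 mA, giving V_DS = V_DD − I_D R_D = 12.1 − 2.41 × 10 = -12 V.
But -12 V < V_ov = 0.802 V, so the device is actually in triode.
In triode I_D = k_n[V_ov V_DS − ½ V_DS²] and I_D = (V_DD − V_DS)/R_D. Equating: 37.5 V_DS² − 61.15 V_DS + 12.1 = 0, giving V_DS = 0.23 V (the root below V_ov).
I_D = (12.1 − 0.23) / 10 = 1.19 mA.

I_D = 1.19 mA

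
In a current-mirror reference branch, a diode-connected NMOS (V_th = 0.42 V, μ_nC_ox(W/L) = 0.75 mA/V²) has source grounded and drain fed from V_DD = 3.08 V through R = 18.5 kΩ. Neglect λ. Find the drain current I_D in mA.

With gate tied to drain, V_GS = V_DS ≥ V_GS − V_th, so the device is in saturation.
KCL at the drain: ½ k_n (V_GS − V_th)² = (V_DD − V_GS)/R.
Let x = V_GS − 0.42. Then 6.94 x² + x − 2.66 = 0, giving x = 0.551 V (positive root), so V_GS = 0.971 V.
I_D = (V_DD − V_GS)/R = (3.08 − 0.971) / 18.5 = 0.114 mA.

I_D = 0.114 mA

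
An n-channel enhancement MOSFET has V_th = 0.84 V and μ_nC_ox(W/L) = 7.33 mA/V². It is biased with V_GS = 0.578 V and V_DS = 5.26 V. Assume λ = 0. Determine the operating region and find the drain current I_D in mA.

Cutoff; I_D = 0 mA

V_GS = 0.578 V < V_th = 0.84 V, so the transistor is in cutoff.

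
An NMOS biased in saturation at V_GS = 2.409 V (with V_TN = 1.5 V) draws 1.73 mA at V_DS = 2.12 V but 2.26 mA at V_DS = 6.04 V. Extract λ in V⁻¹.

With V_GS fixed, I_D ∝ (1 + λ V_DS) in saturation, so I_D2/I_D1 = (1 + λ V_DS2)/(1 + λ V_DS1).
2.26/1.73 = 1.306 = (1 + 6.04 λ)/(1 + 2.12 λ).
Solving: λ (I_D1 V_DS2 − I_D2 V_DS1) = I_D2 − I_D1, so λ = (2.26 − 1.73) / (1.73 × 6.04 − 2.26 × 2.12) = 0.53 / 5.66 = 0.0937 V⁻¹.

λ = 0.0937 V⁻¹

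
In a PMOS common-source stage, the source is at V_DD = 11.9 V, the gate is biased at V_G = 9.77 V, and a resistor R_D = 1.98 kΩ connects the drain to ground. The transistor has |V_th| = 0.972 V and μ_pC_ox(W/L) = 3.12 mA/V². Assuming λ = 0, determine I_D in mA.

I_D = 2.09 mA

V_SG = V_DD − V_G = 11.9 − 9.77 = 2.13 V, so V_ov = 2.13 − 0.972 = 1.16 V.
Assume saturation: I_D = ½ k_p V_ov² = 0.5 × 3.12 × 1.16² = 2.09 mA, giving V_SD = V_DD − I_D R_D = 11.9 − 2.09 × 1.98 = 7.76 V.
V_SD = 7.76 V ≥ V_ov = 1.16 V, confirming saturation.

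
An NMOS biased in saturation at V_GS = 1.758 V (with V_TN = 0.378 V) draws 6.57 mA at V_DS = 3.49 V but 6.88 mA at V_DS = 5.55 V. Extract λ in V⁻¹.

With V_GS fixed, I_D ∝ (1 + λ V_DS) in saturation, so I_D2/I_D1 = (1 + λ V_DS2)/(1 + λ V_DS1).
6.88/6.57 = 1.047 = (1 + 5.55 λ)/(1 + 3.49 λ).
Solving: λ (I_D1 V_DS2 − I_D2 V_DS1) = I_D2 − I_D1, so λ = (6.88 − 6.57) / (6.57 × 5.55 − 6.88 × 3.49) = 0.31 / 12.5 = 0.0249 V⁻¹.

λ = 0.0249 V⁻¹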